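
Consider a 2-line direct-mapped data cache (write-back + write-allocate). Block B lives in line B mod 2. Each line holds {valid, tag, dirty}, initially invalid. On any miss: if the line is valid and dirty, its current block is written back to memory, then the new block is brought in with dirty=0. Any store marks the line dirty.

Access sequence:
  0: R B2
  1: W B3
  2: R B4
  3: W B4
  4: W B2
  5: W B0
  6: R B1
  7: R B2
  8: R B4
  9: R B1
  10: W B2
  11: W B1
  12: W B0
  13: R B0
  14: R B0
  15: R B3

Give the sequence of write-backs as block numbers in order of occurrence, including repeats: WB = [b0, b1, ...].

0: R B2 → L0 miss [-]
1: W B3 → L1 miss [D]
2: R B4 → L0 miss [-]
3: W B4 → L0 hit [D]
4: W B2 → L0 miss wb→B4 [D]
5: W B0 → L0 miss wb→B2 [D]
6: R B1 → L1 miss wb→B3 [-]
7: R B2 → L0 miss wb→B0 [-]
8: R B4 → L0 miss [-]
9: R B1 → L1 hit [-]
10: W B2 → L0 miss [D]
11: W B1 → L1 hit [D]
12: W B0 → L0 miss wb→B2 [D]
13: R B0 → L0 hit [D]
14: R B0 → L0 hit [D]
15: R B3 → L1 miss wb→B1 [-]

WB = [4, 2, 3, 0, 2, 1]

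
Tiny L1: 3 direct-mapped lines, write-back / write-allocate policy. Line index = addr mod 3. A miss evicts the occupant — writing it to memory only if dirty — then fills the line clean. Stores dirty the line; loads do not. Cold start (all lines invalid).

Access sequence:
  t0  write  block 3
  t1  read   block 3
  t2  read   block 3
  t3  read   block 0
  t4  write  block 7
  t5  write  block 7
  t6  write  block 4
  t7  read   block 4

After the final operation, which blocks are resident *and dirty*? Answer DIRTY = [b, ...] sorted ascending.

DIRTY = [4]

0: W B3 -> L0 miss  d=D]
1: R B3 -> L0 hit  d=D]
2: R B3 -> L0 hit  d=D]
3: R B0 -> L0 miss wb->B3  d=-]
4: W B7 -> L1 miss  d=D]
5: W B7 -> L1 hit  d=D]
6: W B4 -> L1 miss wb->B7  d=D]
7: R B4 -> L1 hit  d=D]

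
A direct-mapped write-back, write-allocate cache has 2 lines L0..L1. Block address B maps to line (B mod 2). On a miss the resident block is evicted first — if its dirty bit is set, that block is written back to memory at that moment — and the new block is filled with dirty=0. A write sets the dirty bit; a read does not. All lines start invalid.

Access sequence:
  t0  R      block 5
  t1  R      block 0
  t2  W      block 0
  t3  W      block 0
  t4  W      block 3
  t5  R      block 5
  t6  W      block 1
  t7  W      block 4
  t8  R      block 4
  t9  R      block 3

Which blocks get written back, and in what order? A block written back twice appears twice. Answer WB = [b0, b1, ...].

0: R B5 -> L1 miss  d=-]
1: R B0 -> L0 miss  d=-]
2: W B0 -> L0 hit  d=D]
3: W B0 -> L0 hit  d=D]
4: W B3 -> L1 miss  d=D]
5: R B5 -> L1 miss wb->B3  d=-]
6: W B1 -> L1 miss  d=D]
7: W B4 -> L0 miss wb->B0  d=D]
8: R B4 -> L0 hit  d=D]
9: R B3 -> L1 miss wb->B1  d=-]

WB = [3, 0, 1]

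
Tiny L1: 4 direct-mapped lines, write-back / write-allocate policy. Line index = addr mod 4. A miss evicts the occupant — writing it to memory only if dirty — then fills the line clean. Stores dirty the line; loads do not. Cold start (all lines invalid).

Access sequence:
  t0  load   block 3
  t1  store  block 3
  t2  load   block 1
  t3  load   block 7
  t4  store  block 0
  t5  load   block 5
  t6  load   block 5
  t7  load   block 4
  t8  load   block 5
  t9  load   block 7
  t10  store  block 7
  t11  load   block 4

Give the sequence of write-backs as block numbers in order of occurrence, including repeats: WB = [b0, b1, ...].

  0 | R B3 → L3 miss [-]
  1 | W B3 → L3 hit [D]
  2 | R B1 → L1 miss [-]
  3 | R B7 → L3 miss wb→B3 [-]
  4 | W B0 → L0 miss [D]
  5 | R B5 → L1 miss [-]
  6 | R B5 → L1 hit [-]
  7 | R B4 → L0 miss wb→B0 [-]
  8 | R B5 → L1 hit [-]
  9 | R B7 → L3 hit [-]
  10 | W B7 → L3 hit [D]
  11 | R B4 → L0 hit [-]

WB = [3, 0]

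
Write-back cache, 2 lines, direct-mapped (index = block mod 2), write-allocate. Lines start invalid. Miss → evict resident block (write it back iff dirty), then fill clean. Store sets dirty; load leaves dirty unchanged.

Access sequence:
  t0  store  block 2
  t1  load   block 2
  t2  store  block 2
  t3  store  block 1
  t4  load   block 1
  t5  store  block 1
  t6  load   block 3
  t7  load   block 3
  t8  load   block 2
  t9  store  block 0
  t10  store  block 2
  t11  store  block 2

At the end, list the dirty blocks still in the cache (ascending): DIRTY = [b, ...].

0: W B2 -> L0 miss  d=D]
1: R B2 -> L0 hit  d=D]
2: W B2 -> L0 hit  d=D]
3: W B1 -> L1 miss  d=D]
4: R B1 -> L1 hit  d=D]
5: W B1 -> L1 hit  d=D]
6: R B3 -> L1 miss wb->B1  d=-]
7: R B3 -> L1 hit  d=-]
8: R B2 -> L0 hit  d=D]
9: W B0 -> L0 miss wb->B2  d=D]
10: W B2 -> L0 miss wb->B0  d=D]
11: W B2 -> L0 hit  d=D]

DIRTY = [2]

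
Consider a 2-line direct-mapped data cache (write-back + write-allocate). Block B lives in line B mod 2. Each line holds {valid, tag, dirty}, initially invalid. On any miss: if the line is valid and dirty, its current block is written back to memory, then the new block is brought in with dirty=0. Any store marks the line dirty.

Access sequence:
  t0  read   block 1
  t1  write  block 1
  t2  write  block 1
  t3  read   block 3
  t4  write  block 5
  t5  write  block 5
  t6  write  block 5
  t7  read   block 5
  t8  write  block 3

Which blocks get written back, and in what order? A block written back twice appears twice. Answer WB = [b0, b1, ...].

0: R B1 -> L1 miss  d=-]
1: W B1 -> L1 hit  d=D]
2: W B1 -> L1 hit  d=D]
3: R B3 -> L1 miss wb->B1  d=-]
4: W B5 -> L1 miss  d=D]
5: W B5 -> L1 hit  d=D]
6: W B5 -> L1 hit  d=D]
7: R B5 -> L1 hit  d=D]
8: W B3 -> L1 miss wb->B5  d=D]

WB = [1, 5]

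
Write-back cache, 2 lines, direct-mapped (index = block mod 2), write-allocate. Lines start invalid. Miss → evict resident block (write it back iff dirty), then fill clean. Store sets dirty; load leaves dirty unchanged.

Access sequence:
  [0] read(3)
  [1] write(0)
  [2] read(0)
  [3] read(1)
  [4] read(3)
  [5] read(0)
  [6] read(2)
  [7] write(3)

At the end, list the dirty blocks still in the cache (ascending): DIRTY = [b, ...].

DIRTY = [3]

0: R B3 → L1 miss [-]
1: W B0 → L0 miss [D]
2: R B0 → L0 hit [D]
3: R B1 → L1 miss [-]
4: R B3 → L1 miss [-]
5: R B0 → L0 hit [D]
6: R B2 → L0 miss wb→B0 [-]
7: W B3 → L1 hit [D]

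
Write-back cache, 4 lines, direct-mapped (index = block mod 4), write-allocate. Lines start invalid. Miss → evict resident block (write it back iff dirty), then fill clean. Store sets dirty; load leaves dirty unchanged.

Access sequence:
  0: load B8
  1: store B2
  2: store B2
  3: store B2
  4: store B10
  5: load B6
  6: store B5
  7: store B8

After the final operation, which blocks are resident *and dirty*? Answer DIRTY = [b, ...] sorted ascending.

DIRTY = [5, 8]

  0 | R B8 → L0 miss [-]
  1 | W B2 → L2 miss [D]
  2 | W B2 → L2 hit [D]
  3 | W B2 → L2 hit [D]
  4 | W B10 → L2 miss wb→B2 [D]
  5 | R B6 → L2 miss wb→B10 [-]
  6 | W B5 → L1 miss [D]
  7 | W B8 → L0 hit [D]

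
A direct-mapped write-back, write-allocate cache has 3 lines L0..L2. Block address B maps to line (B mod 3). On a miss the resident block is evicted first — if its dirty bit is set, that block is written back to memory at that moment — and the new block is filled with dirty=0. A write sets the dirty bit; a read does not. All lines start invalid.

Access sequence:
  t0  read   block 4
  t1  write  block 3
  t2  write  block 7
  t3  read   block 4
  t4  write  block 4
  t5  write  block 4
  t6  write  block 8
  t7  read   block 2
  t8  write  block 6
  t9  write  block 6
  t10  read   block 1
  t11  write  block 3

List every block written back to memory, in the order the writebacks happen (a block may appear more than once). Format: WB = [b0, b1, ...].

  0 | R B4 → L1 miss [-]
  1 | W B3 → L0 miss [D]
  2 | W B7 → L1 miss [D]
  3 | R B4 → L1 miss wb→B7 [-]
  4 | W B4 → L1 hit [D]
  5 | W B4 → L1 hit [D]
  6 | W B8 → L2 miss [D]
  7 | R B2 → L2 miss wb→B8 [-]
  8 | W B6 → L0 miss wb→B3 [D]
  9 | W B6 → L0 hit [D]
  10 | R B1 → L1 miss wb→B4 [-]
  11 | W B3 → L0 miss wb→B6 [D]

WB = [7, 8, 3, 4, 6]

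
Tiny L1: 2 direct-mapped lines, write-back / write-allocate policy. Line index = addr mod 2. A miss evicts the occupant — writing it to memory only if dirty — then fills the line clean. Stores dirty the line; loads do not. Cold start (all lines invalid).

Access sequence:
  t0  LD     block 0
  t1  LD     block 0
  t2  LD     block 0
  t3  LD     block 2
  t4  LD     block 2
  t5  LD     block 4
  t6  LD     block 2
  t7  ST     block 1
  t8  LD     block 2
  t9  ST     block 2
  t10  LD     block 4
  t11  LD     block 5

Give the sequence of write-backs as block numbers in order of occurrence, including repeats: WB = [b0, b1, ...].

  0 | R B0 → L0 miss [-]
  1 | R B0 → L0 hit [-]
  2 | R B0 → L0 hit [-]
  3 | R B2 → L0 miss [-]
  4 | R B2 → L0 hit [-]
  5 | R B4 → L0 miss [-]
  6 | R B2 → L0 miss [-]
  7 | W B1 → L1 miss [D]
  8 | R B2 → L0 hit [-]
  9 | W B2 → L0 hit [D]
  10 | R B4 → L0 miss wb→B2 [-]
  11 | R B5 → L1 miss wb→B1 [-]

WB = [2, 1]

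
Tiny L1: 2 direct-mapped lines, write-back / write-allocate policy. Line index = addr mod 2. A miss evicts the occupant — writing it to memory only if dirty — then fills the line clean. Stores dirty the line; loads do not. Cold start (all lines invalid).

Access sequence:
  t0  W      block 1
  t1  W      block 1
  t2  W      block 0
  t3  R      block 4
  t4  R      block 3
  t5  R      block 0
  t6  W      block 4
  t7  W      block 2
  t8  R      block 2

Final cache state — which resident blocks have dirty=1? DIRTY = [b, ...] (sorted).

DIRTY = [2]

0: W B1 → L1 miss [D]
1: W B1 → L1 hit [D]
2: W B0 → L0 miss [D]
3: R B4 → L0 miss wb→B0 [-]
4: R B3 → L1 miss wb→B1 [-]
5: R B0 → L0 miss [-]
6: W B4 → L0 miss [D]
7: W B2 → L0 miss wb→B4 [D]
8: R B2 → L0 hit [D]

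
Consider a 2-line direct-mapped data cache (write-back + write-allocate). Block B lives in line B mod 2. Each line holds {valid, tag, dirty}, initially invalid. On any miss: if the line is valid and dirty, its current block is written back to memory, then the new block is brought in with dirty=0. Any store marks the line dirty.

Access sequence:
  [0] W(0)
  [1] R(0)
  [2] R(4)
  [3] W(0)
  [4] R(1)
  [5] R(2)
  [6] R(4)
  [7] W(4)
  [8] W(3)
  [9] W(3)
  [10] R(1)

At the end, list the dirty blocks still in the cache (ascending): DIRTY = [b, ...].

  0 | W B0 → L0 miss [D]
  1 | R B0 → L0 hit [D]
  2 | R B4 → L0 miss wb→B0 [-]
  3 | W B0 → L0 miss [D]
  4 | R B1 → L1 miss [-]
  5 | R B2 → L0 miss wb→B0 [-]
  6 | R B4 → L0 miss [-]
  7 | W B4 → L0 hit [D]
  8 | W B3 → L1 miss [D]
  9 | W B3 → L1 hit [D]
  10 | R B1 → L1 miss wb→B3 [-]

DIRTY = [4]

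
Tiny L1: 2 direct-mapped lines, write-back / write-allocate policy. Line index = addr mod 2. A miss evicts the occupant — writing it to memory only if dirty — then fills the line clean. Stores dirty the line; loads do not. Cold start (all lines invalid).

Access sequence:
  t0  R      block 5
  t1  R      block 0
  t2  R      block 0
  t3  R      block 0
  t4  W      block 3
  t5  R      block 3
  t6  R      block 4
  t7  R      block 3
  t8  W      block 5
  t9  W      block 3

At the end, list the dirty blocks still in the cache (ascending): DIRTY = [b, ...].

0: R B5 → L1 miss [-]
1: R B0 → L0 miss [-]
2: R B0 → L0 hit [-]
3: R B0 → L0 hit [-]
4: W B3 → L1 miss [D]
5: R B3 → L1 hit [D]
6: R B4 → L0 miss [-]
7: R B3 → L1 hit [D]
8: W B5 → L1 miss wb→B3 [D]
9: W B3 → L1 miss wb→B5 [D]

DIRTY = [3]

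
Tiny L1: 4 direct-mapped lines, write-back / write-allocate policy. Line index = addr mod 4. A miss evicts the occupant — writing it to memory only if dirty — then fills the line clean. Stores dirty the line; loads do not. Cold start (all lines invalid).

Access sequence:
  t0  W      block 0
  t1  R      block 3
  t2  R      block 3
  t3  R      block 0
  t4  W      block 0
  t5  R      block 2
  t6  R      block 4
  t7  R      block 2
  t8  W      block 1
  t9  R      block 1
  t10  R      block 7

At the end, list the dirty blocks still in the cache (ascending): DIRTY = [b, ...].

DIRTY = [1]

  0 | W B0 → L0 miss [D]
  1 | R B3 → L3 miss [-]
  2 | R B3 → L3 hit [-]
  3 | R B0 → L0 hit [D]
  4 | W B0 → L0 hit [D]
  5 | R B2 → L2 miss [-]
  6 | R B4 → L0 miss wb→B0 [-]
  7 | R B2 → L2 hit [-]
  8 | W B1 → L1 miss [D]
  9 | R B1 → L1 hit [D]
  10 | R B7 → L3 miss [-]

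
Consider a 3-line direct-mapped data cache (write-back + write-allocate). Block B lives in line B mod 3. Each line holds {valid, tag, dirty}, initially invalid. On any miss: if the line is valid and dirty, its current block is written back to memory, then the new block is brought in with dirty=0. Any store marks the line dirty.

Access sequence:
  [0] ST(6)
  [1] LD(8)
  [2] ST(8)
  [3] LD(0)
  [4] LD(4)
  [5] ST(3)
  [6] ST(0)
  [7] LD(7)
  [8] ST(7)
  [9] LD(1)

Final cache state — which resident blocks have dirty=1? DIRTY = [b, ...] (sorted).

0: W B6 → L0 miss [D]
1: R B8 → L2 miss [-]
2: W B8 → L2 hit [D]
3: R B0 → L0 miss wb→B6 [-]
4: R B4 → L1 miss [-]
5: W B3 → L0 miss [D]
6: W B0 → L0 miss wb→B3 [D]
7: R B7 → L1 miss [-]
8: W B7 → L1 hit [D]
9: R B1 → L1 miss wb→B7 [-]

DIRTY = [0, 8]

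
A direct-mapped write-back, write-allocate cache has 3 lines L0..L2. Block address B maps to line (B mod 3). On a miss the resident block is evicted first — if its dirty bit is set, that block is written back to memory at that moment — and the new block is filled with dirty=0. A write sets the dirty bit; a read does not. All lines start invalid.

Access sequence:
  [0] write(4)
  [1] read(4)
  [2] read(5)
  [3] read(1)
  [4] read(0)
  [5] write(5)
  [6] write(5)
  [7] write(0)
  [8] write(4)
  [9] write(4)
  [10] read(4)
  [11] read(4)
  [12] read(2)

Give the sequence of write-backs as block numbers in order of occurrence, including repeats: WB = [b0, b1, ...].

WB = [4, 5]

0: W B4 → L1 miss [D]
1: R B4 → L1 hit [D]
2: R B5 → L2 miss [-]
3: R B1 → L1 miss wb→B4 [-]
4: R B0 → L0 miss [-]
5: W B5 → L2 hit [D]
6: W B5 → L2 hit [D]
7: W B0 → L0 hit [D]
8: W B4 → L1 miss [D]
9: W B4 → L1 hit [D]
10: R B4 → L1 hit [D]
11: R B4 → L1 hit [D]
12: R B2 → L2 miss wb→B5 [-]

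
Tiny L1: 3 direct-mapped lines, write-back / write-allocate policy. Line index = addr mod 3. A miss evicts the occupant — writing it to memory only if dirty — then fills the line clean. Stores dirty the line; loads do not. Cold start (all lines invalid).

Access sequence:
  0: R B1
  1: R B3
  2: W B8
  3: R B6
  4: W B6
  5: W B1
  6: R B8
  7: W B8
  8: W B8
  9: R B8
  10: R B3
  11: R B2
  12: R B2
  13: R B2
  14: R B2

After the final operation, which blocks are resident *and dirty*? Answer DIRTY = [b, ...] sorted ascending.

  0 | R B1 → L1 miss [-]
  1 | R B3 → L0 miss [-]
  2 | W B8 → L2 miss [D]
  3 | R B6 → L0 miss [-]
  4 | W B6 → L0 hit [D]
  5 | W B1 → L1 hit [D]
  6 | R B8 → L2 hit [D]
  7 | W B8 → L2 hit [D]
  8 | W B8 → L2 hit [D]
  9 | R B8 → L2 hit [D]
  10 | R B3 → L0 miss wb→B6 [-]
  11 | R B2 → L2 miss wb→B8 [-]
  12 | R B2 → L2 hit [-]
  13 | R B2 → L2 hit [-]
  14 | R B2 → L2 hit [-]

DIRTY = [1]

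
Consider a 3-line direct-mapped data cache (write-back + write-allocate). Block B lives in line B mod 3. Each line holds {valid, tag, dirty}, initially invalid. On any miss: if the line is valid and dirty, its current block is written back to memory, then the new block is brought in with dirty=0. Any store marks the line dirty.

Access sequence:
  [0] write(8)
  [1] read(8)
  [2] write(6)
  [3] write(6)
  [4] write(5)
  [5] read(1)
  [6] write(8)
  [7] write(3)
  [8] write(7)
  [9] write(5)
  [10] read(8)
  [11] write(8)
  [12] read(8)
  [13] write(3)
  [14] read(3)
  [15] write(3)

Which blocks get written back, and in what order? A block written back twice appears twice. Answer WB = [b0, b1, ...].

0: W B8 -> L2 miss  d=D]
1: R B8 -> L2 hit  d=D]
2: W B6 -> L0 miss  d=D]
3: W B6 -> L0 hit  d=D]
4: W B5 -> L2 miss wb->B8  d=D]
5: R B1 -> L1 miss  d=-]
6: W B8 -> L2 miss wb->B5  d=D]
7: W B3 -> L0 miss wb->B6  d=D]
8: W B7 -> L1 miss  d=D]
9: W B5 -> L2 miss wb->B8  d=D]
10: R B8 -> L2 miss wb->B5  d=-]
11: W B8 -> L2 hit  d=D]
12: R B8 -> L2 hit  d=D]
13: W B3 -> L0 hit  d=D]
14: R B3 -> L0 hit  d=D]
15: W B3 -> L0 hit  d=D]

WB = [8, 5, 6, 8, 5]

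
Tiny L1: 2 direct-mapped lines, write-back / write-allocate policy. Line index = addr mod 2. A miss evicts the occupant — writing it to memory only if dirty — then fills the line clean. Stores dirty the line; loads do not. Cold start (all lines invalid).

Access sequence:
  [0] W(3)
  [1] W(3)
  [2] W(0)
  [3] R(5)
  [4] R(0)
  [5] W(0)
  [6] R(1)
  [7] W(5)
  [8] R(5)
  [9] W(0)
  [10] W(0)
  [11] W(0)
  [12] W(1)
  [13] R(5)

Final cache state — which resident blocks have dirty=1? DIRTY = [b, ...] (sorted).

DIRTY = [0]

0: W B3 → L1 miss [D]
1: W B3 → L1 hit [D]
2: W B0 → L0 miss [D]
3: R B5 → L1 miss wb→B3 [-]
4: R B0 → L0 hit [D]
5: W B0 → L0 hit [D]
6: R B1 → L1 miss [-]
7: W B5 → L1 miss [D]
8: R B5 → L1 hit [D]
9: W B0 → L0 hit [D]
10: W B0 → L0 hit [D]
11: W B0 → L0 hit [D]
12: W B1 → L1 miss wb→B5 [D]
13: R B5 → L1 miss wb→B1 [-]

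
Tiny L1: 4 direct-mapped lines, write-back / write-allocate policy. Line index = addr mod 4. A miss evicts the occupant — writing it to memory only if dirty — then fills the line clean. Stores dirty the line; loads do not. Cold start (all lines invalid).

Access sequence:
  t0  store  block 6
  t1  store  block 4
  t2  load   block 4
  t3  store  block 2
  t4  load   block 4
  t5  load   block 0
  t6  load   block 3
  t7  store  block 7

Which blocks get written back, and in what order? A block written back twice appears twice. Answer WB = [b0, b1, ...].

WB = [6, 4]

  0 | W B6 → L2 miss [D]
  1 | W B4 → L0 miss [D]
  2 | R B4 → L0 hit [D]
  3 | W B2 → L2 miss wb→B6 [D]
  4 | R B4 → L0 hit [D]
  5 | R B0 → L0 miss wb→B4 [-]
  6 | R B3 → L3 miss [-]
  7 | W B7 → L3 miss [D]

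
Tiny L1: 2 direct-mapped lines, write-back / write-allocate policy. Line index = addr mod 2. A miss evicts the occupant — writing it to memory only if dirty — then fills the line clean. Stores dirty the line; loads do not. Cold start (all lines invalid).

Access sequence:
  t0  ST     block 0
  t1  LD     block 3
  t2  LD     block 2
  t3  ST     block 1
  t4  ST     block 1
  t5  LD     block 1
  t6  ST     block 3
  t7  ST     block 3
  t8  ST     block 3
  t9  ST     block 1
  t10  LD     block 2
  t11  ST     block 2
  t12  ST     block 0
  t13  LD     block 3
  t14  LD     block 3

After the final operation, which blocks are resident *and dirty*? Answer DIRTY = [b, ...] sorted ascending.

0: W B0 -> L0 miss  d=D]
1: R B3 -> L1 miss  d=-]
2: R B2 -> L0 miss wb->B0  d=-]
3: W B1 -> L1 miss  d=D]
4: W B1 -> L1 hit  d=D]
5: R B1 -> L1 hit  d=D]
6: W B3 -> L1 miss wb->B1  d=D]
7: W B3 -> L1 hit  d=D]
8: W B3 -> L1 hit  d=D]
9: W B1 -> L1 miss wb->B3  d=D]
10: R B2 -> L0 hit  d=-]
11: W B2 -> L0 hit  d=D]
12: W B0 -> L0 miss wb->B2  d=D]
13: R B3 -> L1 miss wb->B1  d=-]
14: R B3 -> L1 hit  d=-]

DIRTY = [0]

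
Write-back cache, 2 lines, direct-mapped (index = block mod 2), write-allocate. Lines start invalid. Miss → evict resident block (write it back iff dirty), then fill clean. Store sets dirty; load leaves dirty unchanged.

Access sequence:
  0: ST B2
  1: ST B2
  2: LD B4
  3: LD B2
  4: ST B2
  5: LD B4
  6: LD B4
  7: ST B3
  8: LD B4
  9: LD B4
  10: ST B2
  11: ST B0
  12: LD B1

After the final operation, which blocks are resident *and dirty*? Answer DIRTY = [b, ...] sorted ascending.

  0 | W B2 → L0 miss [D]
  1 | W B2 → L0 hit [D]
  2 | R B4 → L0 miss wb→B2 [-]
  3 | R B2 → L0 miss [-]
  4 | W B2 → L0 hit [D]
  5 | R B4 → L0 miss wb→B2 [-]
  6 | R B4 → L0 hit [-]
  7 | W B3 → L1 miss [D]
  8 | R B4 → L0 hit [-]
  9 | R B4 → L0 hit [-]
  10 | W B2 → L0 miss [D]
  11 | W B0 → L0 miss wb→B2 [D]
  12 | R B1 → L1 miss wb→B3 [-]

DIRTY = [0]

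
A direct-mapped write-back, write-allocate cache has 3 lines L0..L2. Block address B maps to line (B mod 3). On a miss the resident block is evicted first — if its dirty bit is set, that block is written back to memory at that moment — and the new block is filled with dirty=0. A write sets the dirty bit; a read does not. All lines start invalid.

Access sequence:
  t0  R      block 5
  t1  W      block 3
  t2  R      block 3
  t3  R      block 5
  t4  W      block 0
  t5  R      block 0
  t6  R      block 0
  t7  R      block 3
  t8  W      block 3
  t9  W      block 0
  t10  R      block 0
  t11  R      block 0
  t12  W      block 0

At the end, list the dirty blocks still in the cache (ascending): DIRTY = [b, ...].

DIRTY = [0]

  0 | R B5 → L2 miss [-]
  1 | W B3 → L0 miss [D]
  2 | R B3 → L0 hit [D]
  3 | R B5 → L2 hit [-]
  4 | W B0 → L0 miss wb→B3 [D]
  5 | R B0 → L0 hit [D]
  6 | R B0 → L0 hit [D]
  7 | R B3 → L0 miss wb→B0 [-]
  8 | W B3 → L0 hit [D]
  9 | W B0 → L0 miss wb→B3 [D]
  10 | R B0 → L0 hit [D]
  11 | R B0 → L0 hit [D]
  12 | W B0 → L0 hit [D]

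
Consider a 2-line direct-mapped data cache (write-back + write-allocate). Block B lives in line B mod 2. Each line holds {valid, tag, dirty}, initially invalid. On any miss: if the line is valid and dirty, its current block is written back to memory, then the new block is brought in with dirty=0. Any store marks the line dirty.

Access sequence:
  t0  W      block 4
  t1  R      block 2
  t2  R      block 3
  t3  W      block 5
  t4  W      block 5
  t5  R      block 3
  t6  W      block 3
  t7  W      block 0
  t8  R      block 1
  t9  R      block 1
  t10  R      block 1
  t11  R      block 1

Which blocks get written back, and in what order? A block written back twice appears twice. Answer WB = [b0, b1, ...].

0: W B4 → L0 miss [D]
1: R B2 → L0 miss wb→B4 [-]
2: R B3 → L1 miss [-]
3: W B5 → L1 miss [D]
4: W B5 → L1 hit [D]
5: R B3 → L1 miss wb→B5 [-]
6: W B3 → L1 hit [D]
7: W B0 → L0 miss [D]
8: R B1 → L1 miss wb→B3 [-]
9: R B1 → L1 hit [-]
10: R B1 → L1 hit [-]
11: R B1 → L1 hit [-]

WB = [4, 5, 3]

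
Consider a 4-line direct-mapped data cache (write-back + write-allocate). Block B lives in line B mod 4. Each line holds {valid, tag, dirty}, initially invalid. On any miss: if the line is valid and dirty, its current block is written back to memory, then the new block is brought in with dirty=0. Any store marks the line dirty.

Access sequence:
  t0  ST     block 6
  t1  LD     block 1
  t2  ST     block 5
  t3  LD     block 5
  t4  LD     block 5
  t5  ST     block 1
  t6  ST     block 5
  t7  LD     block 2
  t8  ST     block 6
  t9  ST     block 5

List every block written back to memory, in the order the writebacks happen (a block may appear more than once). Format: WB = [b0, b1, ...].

  0 | W B6 → L2 miss [D]
  1 | R B1 → L1 miss [-]
  2 | W B5 → L1 miss [D]
  3 | R B5 → L1 hit [D]
  4 | R B5 → L1 hit [D]
  5 | W B1 → L1 miss wb→B5 [D]
  6 | W B5 → L1 miss wb→B1 [D]
  7 | R B2 → L2 miss wb→B6 [-]
  8 | W B6 → L2 miss [D]
  9 | W B5 → L1 hit [D]

WB = [5, 1, 6]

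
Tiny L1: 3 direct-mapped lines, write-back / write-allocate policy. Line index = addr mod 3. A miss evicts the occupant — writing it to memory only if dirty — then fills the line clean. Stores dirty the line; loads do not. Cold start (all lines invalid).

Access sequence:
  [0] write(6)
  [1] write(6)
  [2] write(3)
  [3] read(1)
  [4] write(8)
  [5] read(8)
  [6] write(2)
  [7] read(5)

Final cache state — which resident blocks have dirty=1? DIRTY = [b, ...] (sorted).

0: W B6 -> L0 miss  d=D]
1: W B6 -> L0 hit  d=D]
2: W B3 -> L0 miss wb->B6  d=D]
3: R B1 -> L1 miss  d=-]
4: W B8 -> L2 miss  d=D]
5: R B8 -> L2 hit  d=D]
6: W B2 -> L2 miss wb->B8  d=D]
7: R B5 -> L2 miss wb->B2  d=-]

DIRTY = [3]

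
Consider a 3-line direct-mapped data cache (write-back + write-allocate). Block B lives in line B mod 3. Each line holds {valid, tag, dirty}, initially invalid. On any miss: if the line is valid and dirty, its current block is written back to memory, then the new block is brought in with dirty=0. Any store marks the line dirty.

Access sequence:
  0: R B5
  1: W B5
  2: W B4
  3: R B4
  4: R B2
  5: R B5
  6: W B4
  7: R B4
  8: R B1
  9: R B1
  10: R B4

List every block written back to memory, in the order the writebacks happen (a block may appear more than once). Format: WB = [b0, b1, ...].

0: R B5 -> L2 miss  d=-]
1: W B5 -> L2 hit  d=D]
2: W B4 -> L1 miss  d=D]
3: R B4 -> L1 hit  d=D]
4: R B2 -> L2 miss wb->B5  d=-]
5: R B5 -> L2 miss  d=-]
6: W B4 -> L1 hit  d=D]
7: R B4 -> L1 hit  d=D]
8: R B1 -> L1 miss wb->B4  d=-]
9: R B1 -> L1 hit  d=-]
10: R B4 -> L1 miss  d=-]

WB = [5, 4]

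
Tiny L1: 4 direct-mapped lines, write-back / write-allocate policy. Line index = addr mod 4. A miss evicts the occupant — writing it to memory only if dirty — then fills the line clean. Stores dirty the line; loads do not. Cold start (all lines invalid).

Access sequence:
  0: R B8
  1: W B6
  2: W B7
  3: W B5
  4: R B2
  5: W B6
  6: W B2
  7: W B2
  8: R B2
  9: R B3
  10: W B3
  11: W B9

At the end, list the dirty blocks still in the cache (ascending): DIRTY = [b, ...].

DIRTY = [2, 3, 9]

  0 | R B8 → L0 miss [-]
  1 | W B6 → L2 miss [D]
  2 | W B7 → L3 miss [D]
  3 | W B5 → L1 miss [D]
  4 | R B2 → L2 miss wb→B6 [-]
  5 | W B6 → L2 miss [D]
  6 | W B2 → L2 miss wb→B6 [D]
  7 | W B2 → L2 hit [D]
  8 | R B2 → L2 hit [D]
  9 | R B3 → L3 miss wb→B7 [-]
  10 | W B3 → L3 hit [D]
  11 | W B9 → L1 miss wb→B5 [D]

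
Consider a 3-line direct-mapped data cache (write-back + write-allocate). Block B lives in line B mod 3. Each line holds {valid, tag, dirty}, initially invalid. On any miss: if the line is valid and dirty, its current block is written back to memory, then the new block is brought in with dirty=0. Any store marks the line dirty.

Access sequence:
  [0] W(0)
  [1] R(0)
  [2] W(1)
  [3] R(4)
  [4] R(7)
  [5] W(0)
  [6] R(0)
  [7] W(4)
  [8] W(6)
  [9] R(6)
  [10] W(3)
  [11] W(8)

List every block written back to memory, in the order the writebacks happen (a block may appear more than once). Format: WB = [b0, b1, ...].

0: W B0 -> L0 miss  d=D]
1: R B0 -> L0 hit  d=D]
2: W B1 -> L1 miss  d=D]
3: R B4 -> L1 miss wb->B1  d=-]
4: R B7 -> L1 miss  d=-]
5: W B0 -> L0 hit  d=D]
6: R B0 -> L0 hit  d=D]
7: W B4 -> L1 miss  d=D]
8: W B6 -> L0 miss wb->B0  d=D]
9: R B6 -> L0 hit  d=D]
10: W B3 -> L0 miss wb->B6  d=D]
11: W B8 -> L2 miss  d=D]

WB = [1, 0, 6]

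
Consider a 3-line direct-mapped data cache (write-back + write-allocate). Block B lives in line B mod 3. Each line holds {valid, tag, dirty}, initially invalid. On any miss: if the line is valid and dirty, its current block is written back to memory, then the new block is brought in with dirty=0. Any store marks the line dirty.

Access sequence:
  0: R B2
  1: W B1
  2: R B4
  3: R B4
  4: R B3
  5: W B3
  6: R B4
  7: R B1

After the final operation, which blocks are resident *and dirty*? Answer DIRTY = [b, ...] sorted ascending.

DIRTY = [3]

0: R B2 → L2 miss [-]
1: W B1 → L1 miss [D]
2: R B4 → L1 miss wb→B1 [-]
3: R B4 → L1 hit [-]
4: R B3 → L0 miss [-]
5: W B3 → L0 hit [D]
6: R B4 → L1 hit [-]
7: R B1 → L1 miss [-]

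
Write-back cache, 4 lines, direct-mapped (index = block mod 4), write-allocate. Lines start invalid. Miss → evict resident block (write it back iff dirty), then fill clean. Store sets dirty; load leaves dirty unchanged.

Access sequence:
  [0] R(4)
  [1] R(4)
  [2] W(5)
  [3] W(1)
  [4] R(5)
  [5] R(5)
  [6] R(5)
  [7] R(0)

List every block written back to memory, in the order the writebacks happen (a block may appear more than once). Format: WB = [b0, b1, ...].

WB = [5, 1]

0: R B4 → L0 miss [-]
1: R B4 → L0 hit [-]
2: W B5 → L1 miss [D]
3: W B1 → L1 miss wb→B5 [D]
4: R B5 → L1 miss wb→B1 [-]
5: R B5 → L1 hit [-]
6: R B5 → L1 hit [-]
7: R B0 → L0 miss [-]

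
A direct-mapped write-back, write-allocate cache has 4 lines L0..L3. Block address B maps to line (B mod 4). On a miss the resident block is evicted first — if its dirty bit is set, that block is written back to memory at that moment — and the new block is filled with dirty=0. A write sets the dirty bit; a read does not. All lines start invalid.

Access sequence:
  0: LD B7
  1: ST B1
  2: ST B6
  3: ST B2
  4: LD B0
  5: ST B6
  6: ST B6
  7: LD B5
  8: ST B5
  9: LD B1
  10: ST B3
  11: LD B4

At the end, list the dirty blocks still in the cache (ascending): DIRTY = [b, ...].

  0 | R B7 → L3 miss [-]
  1 | W B1 → L1 miss [D]
  2 | W B6 → L2 miss [D]
  3 | W B2 → L2 miss wb→B6 [D]
  4 | R B0 → L0 miss [-]
  5 | W B6 → L2 miss wb→B2 [D]
  6 | W B6 → L2 hit [D]
  7 | R B5 → L1 miss wb→B1 [-]
  8 | W B5 → L1 hit [D]
  9 | R B1 → L1 miss wb→B5 [-]
  10 | W B3 → L3 miss [D]
  11 | R B4 → L0 miss [-]

DIRTY = [3, 6]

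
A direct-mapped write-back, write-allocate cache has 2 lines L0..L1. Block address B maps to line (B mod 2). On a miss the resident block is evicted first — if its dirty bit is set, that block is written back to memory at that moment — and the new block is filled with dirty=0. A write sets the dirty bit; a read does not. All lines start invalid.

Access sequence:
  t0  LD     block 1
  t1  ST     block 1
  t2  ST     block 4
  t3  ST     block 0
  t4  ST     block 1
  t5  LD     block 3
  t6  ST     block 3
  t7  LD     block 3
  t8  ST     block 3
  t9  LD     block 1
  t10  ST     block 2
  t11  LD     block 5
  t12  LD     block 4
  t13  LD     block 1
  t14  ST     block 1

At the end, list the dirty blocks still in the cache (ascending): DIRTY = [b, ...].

0: R B1 -> L1 miss  d=-]
1: W B1 -> L1 hit  d=D]
2: W B4 -> L0 miss  d=D]
3: W B0 -> L0 miss wb->B4  d=D]
4: W B1 -> L1 hit  d=D]
5: R B3 -> L1 miss wb->B1  d=-]
6: W B3 -> L1 hit  d=D]
7: R B3 -> L1 hit  d=D]
8: W B3 -> L1 hit  d=D]
9: R B1 -> L1 miss wb->B3  d=-]
10: W B2 -> L0 miss wb->B0  d=D]
11: R B5 -> L1 miss  d=-]
12: R B4 -> L0 miss wb->B2  d=-]
13: R B1 -> L1 miss  d=-]
14: W B1 -> L1 hit  d=D]

DIRTY = [1]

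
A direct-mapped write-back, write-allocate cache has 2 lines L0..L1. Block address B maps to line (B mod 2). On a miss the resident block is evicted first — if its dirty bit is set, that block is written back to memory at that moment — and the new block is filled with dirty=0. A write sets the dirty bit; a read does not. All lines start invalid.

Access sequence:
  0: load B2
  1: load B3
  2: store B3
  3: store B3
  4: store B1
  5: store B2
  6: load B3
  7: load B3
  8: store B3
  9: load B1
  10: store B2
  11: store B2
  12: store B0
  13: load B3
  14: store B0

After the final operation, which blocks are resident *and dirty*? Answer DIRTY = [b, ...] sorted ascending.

0: R B2 -> L0 miss  d=-]
1: R B3 -> L1 miss  d=-]
2: W B3 -> L1 hit  d=D]
3: W B3 -> L1 hit  d=D]
4: W B1 -> L1 miss wb->B3  d=D]
5: W B2 -> L0 hit  d=D]
6: R B3 -> L1 miss wb->B1  d=-]
7: R B3 -> L1 hit  d=-]
8: W B3 -> L1 hit  d=D]
9: R B1 -> L1 miss wb->B3  d=-]
10: W B2 -> L0 hit  d=D]
11: W B2 -> L0 hit  d=D]
12: W B0 -> L0 miss wb->B2  d=D]
13: R B3 -> L1 miss  d=-]
14: W B0 -> L0 hit  d=D]

DIRTY = [0]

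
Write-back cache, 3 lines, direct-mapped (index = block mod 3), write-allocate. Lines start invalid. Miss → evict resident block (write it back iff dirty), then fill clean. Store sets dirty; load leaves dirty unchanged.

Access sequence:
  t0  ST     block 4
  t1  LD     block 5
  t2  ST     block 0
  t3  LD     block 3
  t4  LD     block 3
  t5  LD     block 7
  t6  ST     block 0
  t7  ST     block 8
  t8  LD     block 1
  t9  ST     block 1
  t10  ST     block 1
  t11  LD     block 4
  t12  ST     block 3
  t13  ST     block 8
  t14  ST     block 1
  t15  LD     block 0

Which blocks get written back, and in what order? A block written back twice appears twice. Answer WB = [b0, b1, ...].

0: W B4 → L1 miss [D]
1: R B5 → L2 miss [-]
2: W B0 → L0 miss [D]
3: R B3 → L0 miss wb→B0 [-]
4: R B3 → L0 hit [-]
5: R B7 → L1 miss wb→B4 [-]
6: W B0 → L0 miss [D]
7: W B8 → L2 miss [D]
8: R B1 → L1 miss [-]
9: W B1 → L1 hit [D]
10: W B1 → L1 hit [D]
11: R B4 → L1 miss wb→B1 [-]
12: W B3 → L0 miss wb→B0 [D]
13: W B8 → L2 hit [D]
14: W B1 → L1 miss [D]
15: R B0 → L0 miss wb→B3 [-]

WB = [0, 4, 1, 0, 3]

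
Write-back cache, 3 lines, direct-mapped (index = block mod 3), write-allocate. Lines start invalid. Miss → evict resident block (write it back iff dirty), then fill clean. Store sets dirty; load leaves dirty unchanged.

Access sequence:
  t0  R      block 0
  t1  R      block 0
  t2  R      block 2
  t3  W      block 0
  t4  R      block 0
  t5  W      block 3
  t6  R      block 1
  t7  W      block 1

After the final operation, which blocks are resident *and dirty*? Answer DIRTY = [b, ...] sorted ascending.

DIRTY = [1, 3]

  0 | R B0 → L0 miss [-]
  1 | R B0 → L0 hit [-]
  2 | R B2 → L2 miss [-]
  3 | W B0 → L0 hit [D]
  4 | R B0 → L0 hit [D]
  5 | W B3 → L0 miss wb→B0 [D]
  6 | R B1 → L1 miss [-]
  7 | W B1 → L1 hit [D]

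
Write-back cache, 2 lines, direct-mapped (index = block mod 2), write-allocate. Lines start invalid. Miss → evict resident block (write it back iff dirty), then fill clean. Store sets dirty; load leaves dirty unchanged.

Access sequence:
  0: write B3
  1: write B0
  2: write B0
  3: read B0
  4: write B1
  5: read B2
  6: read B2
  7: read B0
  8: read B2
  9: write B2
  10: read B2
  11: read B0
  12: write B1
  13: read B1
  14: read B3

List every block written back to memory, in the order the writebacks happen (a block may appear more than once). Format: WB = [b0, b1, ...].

0: W B3 -> L1 miss  d=D]
1: W B0 -> L0 miss  d=D]
2: W B0 -> L0 hit  d=D]
3: R B0 -> L0 hit  d=D]
4: W B1 -> L1 miss wb->B3  d=D]
5: R B2 -> L0 miss wb->B0  d=-]
6: R B2 -> L0 hit  d=-]
7: R B0 -> L0 miss  d=-]
8: R B2 -> L0 miss  d=-]
9: W B2 -> L0 hit  d=D]
10: R B2 -> L0 hit  d=D]
11: R B0 -> L0 miss wb->B2  d=-]
12: W B1 -> L1 hit  d=D]
13: R B1 -> L1 hit  d=D]
14: R B3 -> L1 miss wb->B1  d=-]

WB = [3, 0, 2, 1]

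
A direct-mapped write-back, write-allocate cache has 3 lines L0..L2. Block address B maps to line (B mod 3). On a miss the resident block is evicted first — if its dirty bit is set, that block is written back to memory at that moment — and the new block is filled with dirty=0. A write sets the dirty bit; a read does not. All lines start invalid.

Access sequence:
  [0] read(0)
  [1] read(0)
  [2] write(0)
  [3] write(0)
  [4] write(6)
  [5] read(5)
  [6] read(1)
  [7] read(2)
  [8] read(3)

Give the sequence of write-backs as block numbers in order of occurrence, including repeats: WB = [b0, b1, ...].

WB = [0, 6]

  0 | R B0 → L0 miss [-]
  1 | R B0 → L0 hit [-]
  2 | W B0 → L0 hit [D]
  3 | W B0 → L0 hit [D]
  4 | W B6 → L0 miss wb→B0 [D]
  5 | R B5 → L2 miss [-]
  6 | R B1 → L1 miss [-]
  7 | R B2 → L2 miss [-]
  8 | R B3 → L0 miss wb→B6 [-]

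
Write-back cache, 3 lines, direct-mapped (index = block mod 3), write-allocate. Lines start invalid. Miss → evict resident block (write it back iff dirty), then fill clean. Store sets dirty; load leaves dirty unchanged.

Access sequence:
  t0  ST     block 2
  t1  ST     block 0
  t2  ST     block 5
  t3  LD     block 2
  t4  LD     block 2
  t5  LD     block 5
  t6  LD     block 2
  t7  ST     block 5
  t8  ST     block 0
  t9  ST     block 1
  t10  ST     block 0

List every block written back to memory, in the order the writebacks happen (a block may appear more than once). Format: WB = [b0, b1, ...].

WB = [2, 5]

0: W B2 → L2 miss [D]
1: W B0 → L0 miss [D]
2: W B5 → L2 miss wb→B2 [D]
3: R B2 → L2 miss wb→B5 [-]
4: R B2 → L2 hit [-]
5: R B5 → L2 miss [-]
6: R B2 → L2 miss [-]
7: W B5 → L2 miss [D]
8: W B0 → L0 hit [D]
9: W B1 → L1 miss [D]
10: W B0 → L0 hit [D]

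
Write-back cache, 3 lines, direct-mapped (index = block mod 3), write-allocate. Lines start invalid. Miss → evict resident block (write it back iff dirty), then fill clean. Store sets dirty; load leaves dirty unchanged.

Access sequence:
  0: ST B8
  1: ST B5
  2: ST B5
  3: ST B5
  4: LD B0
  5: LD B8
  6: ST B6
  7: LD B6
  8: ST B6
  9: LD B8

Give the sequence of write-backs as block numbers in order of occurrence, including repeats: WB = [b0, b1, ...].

WB = [8, 5]

  0 | W B8 → L2 miss [D]
  1 | W B5 → L2 miss wb→B8 [D]
  2 | W B5 → L2 hit [D]
  3 | W B5 → L2 hit [D]
  4 | R B0 → L0 miss [-]
  5 | R B8 → L2 miss wb→B5 [-]
  6 | W B6 → L0 miss [D]
  7 | R B6 → L0 hit [D]
  8 | W B6 → L0 hit [D]
  9 | R B8 → L2 hit [-]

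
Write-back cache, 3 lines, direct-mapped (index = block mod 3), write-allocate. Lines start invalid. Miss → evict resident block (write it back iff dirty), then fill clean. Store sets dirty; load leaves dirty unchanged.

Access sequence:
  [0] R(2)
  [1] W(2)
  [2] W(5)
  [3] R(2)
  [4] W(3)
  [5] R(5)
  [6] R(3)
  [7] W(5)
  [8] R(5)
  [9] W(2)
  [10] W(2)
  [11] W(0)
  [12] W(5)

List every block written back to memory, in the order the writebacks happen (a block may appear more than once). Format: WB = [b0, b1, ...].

0: R B2 -> L2 miss  d=-]
1: W B2 -> L2 hit  d=D]
2: W B5 -> L2 miss wb->B2  d=D]
3: R B2 -> L2 miss wb->B5  d=-]
4: W B3 -> L0 miss  d=D]
5: R B5 -> L2 miss  d=-]
6: R B3 -> L0 hit  d=D]
7: W B5 -> L2 hit  d=D]
8: R B5 -> L2 hit  d=D]
9: W B2 -> L2 miss wb->B5  d=D]
10: W B2 -> L2 hit  d=D]
11: W B0 -> L0 miss wb->B3  d=D]
12: W B5 -> L2 miss wb->B2  d=D]

WB = [2, 5, 5, 3, 2]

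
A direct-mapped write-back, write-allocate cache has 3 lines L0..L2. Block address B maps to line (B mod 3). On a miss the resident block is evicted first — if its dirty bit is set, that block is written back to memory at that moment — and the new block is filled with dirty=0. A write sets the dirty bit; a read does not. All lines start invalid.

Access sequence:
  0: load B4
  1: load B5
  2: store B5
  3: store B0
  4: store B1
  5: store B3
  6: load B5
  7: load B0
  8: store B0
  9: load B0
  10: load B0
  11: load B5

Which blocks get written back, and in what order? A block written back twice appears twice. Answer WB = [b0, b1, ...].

0: R B4 → L1 miss [-]
1: R B5 → L2 miss [-]
2: W B5 → L2 hit [D]
3: W B0 → L0 miss [D]
4: W B1 → L1 miss [D]
5: W B3 → L0 miss wb→B0 [D]
6: R B5 → L2 hit [D]
7: R B0 → L0 miss wb→B3 [-]
8: W B0 → L0 hit [D]
9: R B0 → L0 hit [D]
10: R B0 → L0 hit [D]
11: R B5 → L2 hit [D]

WB = [0, 3]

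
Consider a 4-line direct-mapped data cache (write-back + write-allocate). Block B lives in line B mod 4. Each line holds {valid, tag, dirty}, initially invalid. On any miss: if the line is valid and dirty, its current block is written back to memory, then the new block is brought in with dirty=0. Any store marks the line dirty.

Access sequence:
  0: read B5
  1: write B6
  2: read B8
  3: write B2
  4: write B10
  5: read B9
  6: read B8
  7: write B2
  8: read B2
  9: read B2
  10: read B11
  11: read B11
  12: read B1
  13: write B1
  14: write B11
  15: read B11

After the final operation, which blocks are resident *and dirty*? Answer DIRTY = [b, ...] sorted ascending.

DIRTY = [1, 2, 11]

  0 | R B5 → L1 miss [-]
  1 | W B6 → L2 miss [D]
  2 | R B8 → L0 miss [-]
  3 | W B2 → L2 miss wb→B6 [D]
  4 | W B10 → L2 miss wb→B2 [D]
  5 | R B9 → L1 miss [-]
  6 | R B8 → L0 hit [-]
  7 | W B2 → L2 miss wb→B10 [D]
  8 | R B2 → L2 hit [D]
  9 | R B2 → L2 hit [D]
  10 | R B11 → L3 miss [-]
  11 | R B11 → L3 hit [-]
  12 | R B1 → L1 miss [-]
  13 | W B1 → L1 hit [D]
  14 | W B11 → L3 hit [D]
  15 | R B11 → L3 hit [D]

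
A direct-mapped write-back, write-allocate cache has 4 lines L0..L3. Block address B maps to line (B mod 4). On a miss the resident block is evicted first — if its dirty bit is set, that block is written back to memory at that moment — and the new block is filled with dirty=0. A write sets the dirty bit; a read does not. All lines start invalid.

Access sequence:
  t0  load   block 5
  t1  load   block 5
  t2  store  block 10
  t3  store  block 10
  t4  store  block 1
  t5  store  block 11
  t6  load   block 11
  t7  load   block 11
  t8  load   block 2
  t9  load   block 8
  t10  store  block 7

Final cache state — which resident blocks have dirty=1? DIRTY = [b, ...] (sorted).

0: R B5 -> L1 miss  d=-]
1: R B5 -> L1 hit  d=-]
2: W B10 -> L2 miss  d=D]
3: W B10 -> L2 hit  d=D]
4: W B1 -> L1 miss  d=D]
5: W B11 -> L3 miss  d=D]
6: R B11 -> L3 hit  d=D]
7: R B11 -> L3 hit  d=D]
8: R B2 -> L2 miss wb->B10  d=-]
9: R B8 -> L0 miss  d=-]
10: W B7 -> L3 miss wb->B11  d=D]

DIRTY = [1, 7]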